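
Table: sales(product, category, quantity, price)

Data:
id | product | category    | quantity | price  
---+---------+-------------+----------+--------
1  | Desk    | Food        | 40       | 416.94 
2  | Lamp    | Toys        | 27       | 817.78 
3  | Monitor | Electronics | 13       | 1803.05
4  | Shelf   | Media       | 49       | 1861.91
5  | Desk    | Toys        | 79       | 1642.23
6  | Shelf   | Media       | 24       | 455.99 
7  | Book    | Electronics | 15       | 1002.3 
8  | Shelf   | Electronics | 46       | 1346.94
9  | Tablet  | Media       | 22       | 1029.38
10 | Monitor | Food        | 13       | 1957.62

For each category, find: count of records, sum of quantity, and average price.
SELECT category,
       COUNT(*) as cnt,
       SUM(quantity) as total_quantity,
       AVG(price) as avg_price
FROM sales
GROUP BY category

Result:
  Electronics: 3 records, 74 total quantity, 1384.10 avg price
  Food: 2 records, 53 total quantity, 1187.28 avg price
  Media: 3 records, 95 total quantity, 1115.76 avg price
  Toys: 2 records, 106 total quantity, 1230.01 avg price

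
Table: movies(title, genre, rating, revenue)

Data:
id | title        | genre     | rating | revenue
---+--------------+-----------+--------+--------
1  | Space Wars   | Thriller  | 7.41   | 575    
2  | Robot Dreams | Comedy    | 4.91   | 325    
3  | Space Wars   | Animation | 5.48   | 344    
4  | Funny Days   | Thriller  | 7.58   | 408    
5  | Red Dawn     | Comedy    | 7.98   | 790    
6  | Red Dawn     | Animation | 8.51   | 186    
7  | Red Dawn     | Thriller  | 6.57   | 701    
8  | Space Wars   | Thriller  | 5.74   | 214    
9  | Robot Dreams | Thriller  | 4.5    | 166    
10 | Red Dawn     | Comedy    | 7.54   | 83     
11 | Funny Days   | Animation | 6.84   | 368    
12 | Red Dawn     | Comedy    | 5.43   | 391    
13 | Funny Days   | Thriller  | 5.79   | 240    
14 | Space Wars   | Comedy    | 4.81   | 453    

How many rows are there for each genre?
SELECT genre, COUNT(*) as count
FROM movies
GROUP BY genre

Result:
  Animation: 3
  Comedy: 5
  Thriller: 6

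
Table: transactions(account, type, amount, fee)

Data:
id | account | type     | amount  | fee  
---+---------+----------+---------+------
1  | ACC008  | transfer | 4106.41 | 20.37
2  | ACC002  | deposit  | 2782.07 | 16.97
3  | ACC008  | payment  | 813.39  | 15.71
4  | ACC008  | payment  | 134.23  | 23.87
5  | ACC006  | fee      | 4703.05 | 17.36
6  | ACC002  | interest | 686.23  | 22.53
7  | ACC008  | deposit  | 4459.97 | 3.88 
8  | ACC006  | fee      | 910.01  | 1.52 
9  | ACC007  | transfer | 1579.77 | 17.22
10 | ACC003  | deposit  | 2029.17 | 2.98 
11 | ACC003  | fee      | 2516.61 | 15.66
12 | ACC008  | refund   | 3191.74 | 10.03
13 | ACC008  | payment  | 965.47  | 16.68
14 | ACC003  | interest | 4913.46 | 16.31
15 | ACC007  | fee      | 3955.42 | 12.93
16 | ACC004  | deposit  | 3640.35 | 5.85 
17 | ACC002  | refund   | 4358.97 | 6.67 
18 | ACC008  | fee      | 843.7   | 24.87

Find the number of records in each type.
SELECT type, COUNT(*) as count
FROM transactions
GROUP BY type

Result:
  deposit: 4
  fee: 5
  interest: 2
  payment: 3
  refund: 2
  transfer: 2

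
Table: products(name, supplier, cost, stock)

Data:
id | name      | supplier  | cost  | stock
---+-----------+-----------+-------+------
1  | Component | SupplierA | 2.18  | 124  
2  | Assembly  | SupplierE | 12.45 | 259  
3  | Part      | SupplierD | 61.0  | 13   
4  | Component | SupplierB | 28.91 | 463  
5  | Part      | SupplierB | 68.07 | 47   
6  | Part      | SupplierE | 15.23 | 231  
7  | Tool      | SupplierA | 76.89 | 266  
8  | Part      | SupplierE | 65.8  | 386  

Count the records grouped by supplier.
SELECT supplier, COUNT(*) as count
FROM products
GROUP BY supplier

Result:
  SupplierA: 2
  SupplierB: 2
  SupplierD: 1
  SupplierE: 3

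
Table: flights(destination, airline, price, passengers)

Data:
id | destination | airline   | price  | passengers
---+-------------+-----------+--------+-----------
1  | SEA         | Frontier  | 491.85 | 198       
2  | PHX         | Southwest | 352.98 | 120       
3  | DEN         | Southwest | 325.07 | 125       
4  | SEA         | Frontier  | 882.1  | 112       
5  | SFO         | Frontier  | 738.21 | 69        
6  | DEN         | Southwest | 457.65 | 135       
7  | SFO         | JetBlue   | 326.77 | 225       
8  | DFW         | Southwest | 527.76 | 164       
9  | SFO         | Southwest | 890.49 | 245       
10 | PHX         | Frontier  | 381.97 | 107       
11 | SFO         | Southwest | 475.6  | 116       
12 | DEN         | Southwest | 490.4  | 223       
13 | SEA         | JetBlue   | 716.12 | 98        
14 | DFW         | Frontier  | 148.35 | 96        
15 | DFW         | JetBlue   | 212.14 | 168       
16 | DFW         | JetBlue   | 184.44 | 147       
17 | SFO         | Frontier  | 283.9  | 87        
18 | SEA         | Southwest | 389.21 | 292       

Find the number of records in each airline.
SELECT airline, COUNT(*) as count
FROM flights
GROUP BY airline

Result:
  Frontier: 6
  JetBlue: 4
  Southwest: 8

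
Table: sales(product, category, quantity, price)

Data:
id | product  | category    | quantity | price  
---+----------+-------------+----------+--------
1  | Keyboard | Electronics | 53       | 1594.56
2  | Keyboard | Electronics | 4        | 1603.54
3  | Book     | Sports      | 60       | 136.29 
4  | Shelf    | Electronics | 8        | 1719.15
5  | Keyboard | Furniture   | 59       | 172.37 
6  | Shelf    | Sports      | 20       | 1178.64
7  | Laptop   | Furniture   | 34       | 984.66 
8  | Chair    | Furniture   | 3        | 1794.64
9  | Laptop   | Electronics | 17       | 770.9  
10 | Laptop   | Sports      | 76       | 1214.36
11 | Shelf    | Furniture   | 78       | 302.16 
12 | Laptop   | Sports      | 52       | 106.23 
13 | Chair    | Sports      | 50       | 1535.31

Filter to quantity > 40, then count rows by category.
SELECT category, COUNT(*)
FROM sales
WHERE quantity > 40
GROUP BY category

Note: WHERE filters rows before grouping.

Result:
  Electronics: 1
  Furniture: 2
  Sports: 4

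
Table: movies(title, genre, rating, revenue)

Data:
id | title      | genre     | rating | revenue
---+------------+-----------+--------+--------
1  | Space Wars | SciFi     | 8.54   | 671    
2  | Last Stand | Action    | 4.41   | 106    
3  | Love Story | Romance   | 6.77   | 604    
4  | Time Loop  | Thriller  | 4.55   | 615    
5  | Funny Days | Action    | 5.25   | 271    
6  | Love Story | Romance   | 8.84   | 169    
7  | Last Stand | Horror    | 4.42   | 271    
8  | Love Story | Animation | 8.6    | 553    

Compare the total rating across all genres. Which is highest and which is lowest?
SELECT genre, SUM(rating)
FROM movies
GROUP BY genre
ORDER BY SUM(rating)

All groups:
  Horror: 4.42
  Thriller: 4.55
  SciFi: 8.54
  Animation: 8.60
  Action: 9.66
  Romance: 15.61

Highest: Romance (15.61)
Lowest: Horror (4.42)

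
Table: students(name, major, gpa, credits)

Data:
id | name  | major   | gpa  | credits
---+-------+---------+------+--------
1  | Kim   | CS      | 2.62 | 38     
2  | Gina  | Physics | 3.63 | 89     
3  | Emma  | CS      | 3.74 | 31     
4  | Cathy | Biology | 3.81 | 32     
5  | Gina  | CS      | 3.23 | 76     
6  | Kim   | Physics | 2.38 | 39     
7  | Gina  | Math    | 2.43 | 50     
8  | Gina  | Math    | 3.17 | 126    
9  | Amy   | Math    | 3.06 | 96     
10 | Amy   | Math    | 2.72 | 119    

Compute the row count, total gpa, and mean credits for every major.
SELECT major,
       COUNT(*) as cnt,
       SUM(gpa) as total_gpa,
       AVG(credits) as avg_credits
FROM students
GROUP BY major

Result:
  Biology: 1 records, 3.81 total gpa, 32.00 avg credits
  CS: 3 records, 9.59 total gpa, 48.33 avg credits
  Math: 4 records, 11.38 total gpa, 97.75 avg credits
  Physics: 2 records, 6.01 total gpa, 64.00 avg credits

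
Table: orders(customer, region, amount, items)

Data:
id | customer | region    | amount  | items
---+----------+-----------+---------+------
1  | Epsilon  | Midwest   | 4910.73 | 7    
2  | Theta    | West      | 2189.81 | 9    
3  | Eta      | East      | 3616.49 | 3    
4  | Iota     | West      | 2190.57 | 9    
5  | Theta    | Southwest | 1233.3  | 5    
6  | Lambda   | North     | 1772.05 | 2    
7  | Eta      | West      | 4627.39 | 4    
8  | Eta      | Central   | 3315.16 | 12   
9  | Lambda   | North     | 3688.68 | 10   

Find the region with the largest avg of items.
SELECT region, AVG(items) as val
FROM orders
GROUP BY region
ORDER BY val DESC
LIMIT 1

Result: Central with avg(items) = 12.00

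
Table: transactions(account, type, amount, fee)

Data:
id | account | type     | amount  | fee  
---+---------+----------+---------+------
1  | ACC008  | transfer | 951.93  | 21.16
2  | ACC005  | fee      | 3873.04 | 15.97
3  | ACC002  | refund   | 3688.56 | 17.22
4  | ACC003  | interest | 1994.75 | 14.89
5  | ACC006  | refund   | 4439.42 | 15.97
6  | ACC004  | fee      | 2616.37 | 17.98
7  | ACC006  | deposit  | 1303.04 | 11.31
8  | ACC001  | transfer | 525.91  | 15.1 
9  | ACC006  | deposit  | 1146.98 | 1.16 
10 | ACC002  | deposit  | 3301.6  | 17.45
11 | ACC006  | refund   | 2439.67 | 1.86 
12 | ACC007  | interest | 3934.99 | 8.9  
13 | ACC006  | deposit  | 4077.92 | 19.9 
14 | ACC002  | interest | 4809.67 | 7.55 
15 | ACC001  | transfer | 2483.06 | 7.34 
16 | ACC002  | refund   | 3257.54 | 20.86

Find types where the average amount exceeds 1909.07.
SELECT type, AVG(amount)
FROM transactions
GROUP BY type
HAVING AVG(amount) > 1909.07

Result:
  deposit: avg=2457.39
  fee: avg=3244.71
  interest: avg=3579.80
  refund: avg=3456.30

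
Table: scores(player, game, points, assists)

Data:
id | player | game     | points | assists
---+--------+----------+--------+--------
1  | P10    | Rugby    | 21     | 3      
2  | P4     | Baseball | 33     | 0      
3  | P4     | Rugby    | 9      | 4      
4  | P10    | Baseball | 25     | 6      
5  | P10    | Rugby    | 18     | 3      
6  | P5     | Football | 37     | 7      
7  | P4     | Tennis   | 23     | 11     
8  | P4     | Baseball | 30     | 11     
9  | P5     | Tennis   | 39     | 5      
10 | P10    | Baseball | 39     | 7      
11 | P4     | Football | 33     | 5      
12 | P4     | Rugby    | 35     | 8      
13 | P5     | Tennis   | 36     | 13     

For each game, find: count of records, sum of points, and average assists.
SELECT game,
       COUNT(*) as cnt,
       SUM(points) as total_points,
       AVG(assists) as avg_assists
FROM scores
GROUP BY game

Result:
  Baseball: 4 records, 127 total points, 6.00 avg assists
  Football: 2 records, 70 total points, 6.00 avg assists
  Rugby: 4 records, 83 total points, 4.50 avg assists
  Tennis: 3 records, 98 total points, 9.67 avg assists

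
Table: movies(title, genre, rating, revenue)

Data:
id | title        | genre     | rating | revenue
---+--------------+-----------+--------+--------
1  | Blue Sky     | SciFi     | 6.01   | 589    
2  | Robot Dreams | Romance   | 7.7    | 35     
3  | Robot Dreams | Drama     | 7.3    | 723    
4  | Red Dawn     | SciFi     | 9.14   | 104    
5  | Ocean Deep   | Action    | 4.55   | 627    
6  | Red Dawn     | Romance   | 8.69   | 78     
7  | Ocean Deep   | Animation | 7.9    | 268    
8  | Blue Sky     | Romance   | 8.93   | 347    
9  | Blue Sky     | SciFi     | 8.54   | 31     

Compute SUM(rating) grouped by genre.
SELECT genre, SUM(rating) as result
FROM movies
GROUP BY genre

Result:
  Action: 4.55
  Animation: 7.90
  Drama: 7.30
  Romance: 25.32
  SciFi: 23.69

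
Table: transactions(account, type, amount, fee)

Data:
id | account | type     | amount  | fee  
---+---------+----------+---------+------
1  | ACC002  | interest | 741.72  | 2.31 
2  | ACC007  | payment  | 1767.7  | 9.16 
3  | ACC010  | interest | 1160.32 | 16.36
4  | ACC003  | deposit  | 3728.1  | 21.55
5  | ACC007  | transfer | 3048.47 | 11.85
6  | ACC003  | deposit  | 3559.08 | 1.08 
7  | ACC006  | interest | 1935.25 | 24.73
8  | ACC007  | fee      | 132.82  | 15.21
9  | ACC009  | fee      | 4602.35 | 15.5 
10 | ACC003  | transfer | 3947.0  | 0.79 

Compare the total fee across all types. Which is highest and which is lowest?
SELECT type, SUM(fee)
FROM transactions
GROUP BY type
ORDER BY SUM(fee)

All groups:
  payment: 9.16
  transfer: 12.64
  deposit: 22.63
  fee: 30.71
  interest: 43.40

Highest: interest (43.40)
Lowest: payment (9.16)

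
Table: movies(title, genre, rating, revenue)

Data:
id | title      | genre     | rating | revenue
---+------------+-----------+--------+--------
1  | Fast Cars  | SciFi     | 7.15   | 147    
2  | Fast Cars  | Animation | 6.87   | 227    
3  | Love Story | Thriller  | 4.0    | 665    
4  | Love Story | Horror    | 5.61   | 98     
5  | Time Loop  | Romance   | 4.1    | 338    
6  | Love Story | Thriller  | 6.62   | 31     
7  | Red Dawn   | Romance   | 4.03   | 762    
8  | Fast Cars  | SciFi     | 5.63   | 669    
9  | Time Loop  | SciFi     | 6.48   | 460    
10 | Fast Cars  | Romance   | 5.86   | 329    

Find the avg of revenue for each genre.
SELECT genre, AVG(revenue) as result
FROM movies
GROUP BY genre

Result:
  Animation: 227.00
  Horror: 98.00
  Romance: 476.33
  SciFi: 425.33
  Thriller: 348.00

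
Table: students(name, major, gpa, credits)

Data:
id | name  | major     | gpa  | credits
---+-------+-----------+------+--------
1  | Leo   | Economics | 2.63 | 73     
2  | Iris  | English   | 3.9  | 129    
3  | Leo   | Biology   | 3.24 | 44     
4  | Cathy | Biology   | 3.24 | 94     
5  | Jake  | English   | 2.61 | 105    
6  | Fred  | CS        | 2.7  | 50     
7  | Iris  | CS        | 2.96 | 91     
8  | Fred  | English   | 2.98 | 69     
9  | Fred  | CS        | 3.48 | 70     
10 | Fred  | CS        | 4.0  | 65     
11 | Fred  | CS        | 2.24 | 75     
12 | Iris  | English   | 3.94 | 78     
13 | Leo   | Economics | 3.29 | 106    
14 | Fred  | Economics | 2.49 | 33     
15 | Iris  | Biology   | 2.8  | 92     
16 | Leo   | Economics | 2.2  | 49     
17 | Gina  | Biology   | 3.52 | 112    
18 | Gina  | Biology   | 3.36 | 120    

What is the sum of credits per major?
SELECT major, SUM(credits) as result
FROM students
GROUP BY major

Result:
  Biology: 462
  CS: 351
  Economics: 261
  English: 381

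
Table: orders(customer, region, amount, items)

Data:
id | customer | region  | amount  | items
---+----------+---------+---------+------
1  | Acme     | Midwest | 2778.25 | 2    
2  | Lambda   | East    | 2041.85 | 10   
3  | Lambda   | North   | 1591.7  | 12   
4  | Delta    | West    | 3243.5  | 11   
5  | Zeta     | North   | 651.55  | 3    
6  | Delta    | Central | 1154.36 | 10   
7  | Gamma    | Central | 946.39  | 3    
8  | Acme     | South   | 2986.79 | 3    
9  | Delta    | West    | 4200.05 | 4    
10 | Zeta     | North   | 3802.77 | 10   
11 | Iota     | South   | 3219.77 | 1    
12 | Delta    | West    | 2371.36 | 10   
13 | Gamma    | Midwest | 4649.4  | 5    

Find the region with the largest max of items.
SELECT region, MAX(items) as val
FROM orders
GROUP BY region
ORDER BY val DESC
LIMIT 1

Result: North with max(items) = 12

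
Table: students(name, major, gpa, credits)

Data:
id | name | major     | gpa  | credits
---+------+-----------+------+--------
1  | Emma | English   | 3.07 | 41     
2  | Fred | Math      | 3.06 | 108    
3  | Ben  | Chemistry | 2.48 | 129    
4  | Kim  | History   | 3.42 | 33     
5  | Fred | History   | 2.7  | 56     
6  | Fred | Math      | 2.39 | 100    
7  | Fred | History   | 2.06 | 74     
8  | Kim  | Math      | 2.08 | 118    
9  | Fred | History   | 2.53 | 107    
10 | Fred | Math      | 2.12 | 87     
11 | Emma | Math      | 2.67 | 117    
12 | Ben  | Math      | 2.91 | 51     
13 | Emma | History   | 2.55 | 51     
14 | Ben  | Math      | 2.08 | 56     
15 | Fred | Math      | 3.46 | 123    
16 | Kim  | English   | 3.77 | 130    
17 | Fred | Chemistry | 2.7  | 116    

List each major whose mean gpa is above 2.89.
SELECT major, AVG(gpa)
FROM students
GROUP BY major
HAVING AVG(gpa) > 2.89

Result:
  English: avg=3.42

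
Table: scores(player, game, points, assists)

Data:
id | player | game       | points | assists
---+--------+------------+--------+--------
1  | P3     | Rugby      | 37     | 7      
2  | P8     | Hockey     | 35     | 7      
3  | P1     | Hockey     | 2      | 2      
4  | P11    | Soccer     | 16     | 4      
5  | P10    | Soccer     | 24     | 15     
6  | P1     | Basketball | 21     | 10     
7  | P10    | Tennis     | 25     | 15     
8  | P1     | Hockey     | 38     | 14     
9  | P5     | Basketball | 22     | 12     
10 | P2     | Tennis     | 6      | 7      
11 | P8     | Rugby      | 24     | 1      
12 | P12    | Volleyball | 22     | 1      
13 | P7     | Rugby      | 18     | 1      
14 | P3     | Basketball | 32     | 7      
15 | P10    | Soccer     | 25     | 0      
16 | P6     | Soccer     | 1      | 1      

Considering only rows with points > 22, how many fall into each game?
SELECT game, COUNT(*)
FROM scores
WHERE points > 22
GROUP BY game

Note: WHERE filters rows before grouping.

Result:
  Basketball: 1
  Hockey: 2
  Rugby: 2
  Soccer: 2
  Tennis: 1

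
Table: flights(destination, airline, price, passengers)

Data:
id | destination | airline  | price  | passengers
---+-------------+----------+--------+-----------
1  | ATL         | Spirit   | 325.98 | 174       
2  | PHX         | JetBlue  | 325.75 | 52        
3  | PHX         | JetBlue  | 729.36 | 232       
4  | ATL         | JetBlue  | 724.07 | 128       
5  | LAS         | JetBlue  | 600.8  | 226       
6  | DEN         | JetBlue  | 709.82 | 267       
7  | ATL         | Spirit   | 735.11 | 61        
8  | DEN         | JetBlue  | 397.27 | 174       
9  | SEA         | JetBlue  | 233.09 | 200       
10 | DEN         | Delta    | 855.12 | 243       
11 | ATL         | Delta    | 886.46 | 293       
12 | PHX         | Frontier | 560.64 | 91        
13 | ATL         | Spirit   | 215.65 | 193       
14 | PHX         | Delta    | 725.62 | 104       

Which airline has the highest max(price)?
SELECT airline, MAX(price) as val
FROM flights
GROUP BY airline
ORDER BY val DESC
LIMIT 1

Result: Delta with max(price) = 886.46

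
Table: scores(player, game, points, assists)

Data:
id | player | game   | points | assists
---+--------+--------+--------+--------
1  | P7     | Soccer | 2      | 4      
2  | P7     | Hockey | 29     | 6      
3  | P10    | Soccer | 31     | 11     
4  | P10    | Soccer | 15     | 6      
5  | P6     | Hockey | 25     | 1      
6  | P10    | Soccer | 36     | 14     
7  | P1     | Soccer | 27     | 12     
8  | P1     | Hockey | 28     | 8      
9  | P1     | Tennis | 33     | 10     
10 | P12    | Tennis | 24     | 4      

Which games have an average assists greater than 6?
SELECT game, AVG(assists)
FROM scores
GROUP BY game
HAVING AVG(assists) > 6

Result:
  Soccer: avg=9.40
  Tennis: avg=7.00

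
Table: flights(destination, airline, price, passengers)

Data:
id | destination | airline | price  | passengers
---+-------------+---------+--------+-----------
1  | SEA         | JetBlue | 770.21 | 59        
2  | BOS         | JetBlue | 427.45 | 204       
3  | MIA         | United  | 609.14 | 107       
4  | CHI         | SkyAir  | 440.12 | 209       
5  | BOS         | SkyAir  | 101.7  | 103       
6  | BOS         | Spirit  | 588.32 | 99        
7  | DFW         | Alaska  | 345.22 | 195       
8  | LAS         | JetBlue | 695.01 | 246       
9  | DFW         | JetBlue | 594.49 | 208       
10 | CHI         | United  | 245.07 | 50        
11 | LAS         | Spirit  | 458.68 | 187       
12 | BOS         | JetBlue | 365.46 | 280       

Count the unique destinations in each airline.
SELECT airline, COUNT(DISTINCT destination)
FROM flights
GROUP BY airline

Result:
  Alaska: 1 distinct
  JetBlue: 4 distinct
  SkyAir: 2 distinct
  Spirit: 2 distinct
  United: 2 distinct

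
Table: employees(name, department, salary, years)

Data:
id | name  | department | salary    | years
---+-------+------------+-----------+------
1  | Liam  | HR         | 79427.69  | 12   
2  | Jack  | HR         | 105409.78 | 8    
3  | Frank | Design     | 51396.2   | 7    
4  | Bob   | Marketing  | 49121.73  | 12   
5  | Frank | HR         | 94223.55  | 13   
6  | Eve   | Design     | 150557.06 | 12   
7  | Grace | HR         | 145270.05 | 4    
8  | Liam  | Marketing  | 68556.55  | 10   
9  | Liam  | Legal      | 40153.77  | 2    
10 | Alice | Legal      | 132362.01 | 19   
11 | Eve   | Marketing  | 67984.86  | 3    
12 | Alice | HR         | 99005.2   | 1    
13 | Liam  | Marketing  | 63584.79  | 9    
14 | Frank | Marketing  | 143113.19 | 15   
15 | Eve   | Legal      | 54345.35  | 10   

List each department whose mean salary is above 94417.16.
SELECT department, AVG(salary)
FROM employees
GROUP BY department
HAVING AVG(salary) > 94417.16

Result:
  Design: avg=100976.63
  HR: avg=104667.25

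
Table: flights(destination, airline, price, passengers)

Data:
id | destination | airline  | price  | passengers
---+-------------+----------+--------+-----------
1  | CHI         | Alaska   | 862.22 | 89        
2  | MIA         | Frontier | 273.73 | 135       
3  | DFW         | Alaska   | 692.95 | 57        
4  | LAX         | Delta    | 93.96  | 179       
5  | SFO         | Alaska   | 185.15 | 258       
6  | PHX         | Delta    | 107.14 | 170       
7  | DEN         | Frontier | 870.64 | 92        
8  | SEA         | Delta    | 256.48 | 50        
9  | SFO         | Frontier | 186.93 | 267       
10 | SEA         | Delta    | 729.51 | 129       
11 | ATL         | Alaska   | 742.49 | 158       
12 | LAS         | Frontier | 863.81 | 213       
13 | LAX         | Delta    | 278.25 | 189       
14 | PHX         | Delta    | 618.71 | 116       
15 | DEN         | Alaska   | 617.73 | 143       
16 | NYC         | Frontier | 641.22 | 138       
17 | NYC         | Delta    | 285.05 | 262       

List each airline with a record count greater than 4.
SELECT airline, COUNT(*) as cnt
FROM flights
GROUP BY airline
HAVING COUNT(*) > 4

Result:
  Alaska: 5
  Delta: 7
  Frontier: 5

Note: HAVING filters groups after aggregation, WHERE filters rows before.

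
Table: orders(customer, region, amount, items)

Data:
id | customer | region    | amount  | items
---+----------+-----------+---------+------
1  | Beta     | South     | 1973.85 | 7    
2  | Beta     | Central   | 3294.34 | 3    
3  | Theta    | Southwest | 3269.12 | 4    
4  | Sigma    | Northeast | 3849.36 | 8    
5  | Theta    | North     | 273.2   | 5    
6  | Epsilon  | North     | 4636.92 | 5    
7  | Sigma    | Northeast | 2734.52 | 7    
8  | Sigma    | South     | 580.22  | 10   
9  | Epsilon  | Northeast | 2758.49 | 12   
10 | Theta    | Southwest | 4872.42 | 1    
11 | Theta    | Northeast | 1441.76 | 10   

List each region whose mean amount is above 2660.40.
SELECT region, AVG(amount)
FROM orders
GROUP BY region
HAVING AVG(amount) > 2660.40

Result:
  Central: avg=3294.34
  Northeast: avg=2696.03
  Southwest: avg=4070.77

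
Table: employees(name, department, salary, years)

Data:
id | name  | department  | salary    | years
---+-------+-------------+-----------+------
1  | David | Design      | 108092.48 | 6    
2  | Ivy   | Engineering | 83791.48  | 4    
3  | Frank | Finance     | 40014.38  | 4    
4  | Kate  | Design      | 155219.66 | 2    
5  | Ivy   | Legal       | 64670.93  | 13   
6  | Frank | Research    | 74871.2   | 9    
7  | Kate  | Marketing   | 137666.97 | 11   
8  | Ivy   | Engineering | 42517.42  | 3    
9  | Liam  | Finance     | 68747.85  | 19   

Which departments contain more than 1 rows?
SELECT department, COUNT(*) as cnt
FROM employees
GROUP BY department
HAVING COUNT(*) > 1

Result:
  Design: 2
  Engineering: 2
  Finance: 2

Note: HAVING filters groups after aggregation, WHERE filters rows before.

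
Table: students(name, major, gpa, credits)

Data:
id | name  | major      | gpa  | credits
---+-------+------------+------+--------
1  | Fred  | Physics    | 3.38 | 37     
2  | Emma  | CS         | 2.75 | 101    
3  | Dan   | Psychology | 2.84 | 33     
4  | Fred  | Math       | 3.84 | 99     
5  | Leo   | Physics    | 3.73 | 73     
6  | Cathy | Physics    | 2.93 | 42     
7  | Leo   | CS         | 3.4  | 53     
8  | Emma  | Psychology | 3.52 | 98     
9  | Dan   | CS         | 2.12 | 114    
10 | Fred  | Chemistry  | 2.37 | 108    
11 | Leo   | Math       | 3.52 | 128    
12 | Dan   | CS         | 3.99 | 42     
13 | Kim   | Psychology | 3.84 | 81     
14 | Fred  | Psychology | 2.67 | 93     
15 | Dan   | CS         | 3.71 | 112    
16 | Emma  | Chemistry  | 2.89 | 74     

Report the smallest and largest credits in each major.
SELECT major, MIN(credits), MAX(credits)
FROM students
GROUP BY major

Result:
  CS: min=42, max=114
  Chemistry: min=74, max=108
  Math: min=99, max=128
  Physics: min=37, max=73
  Psychology: min=33, max=98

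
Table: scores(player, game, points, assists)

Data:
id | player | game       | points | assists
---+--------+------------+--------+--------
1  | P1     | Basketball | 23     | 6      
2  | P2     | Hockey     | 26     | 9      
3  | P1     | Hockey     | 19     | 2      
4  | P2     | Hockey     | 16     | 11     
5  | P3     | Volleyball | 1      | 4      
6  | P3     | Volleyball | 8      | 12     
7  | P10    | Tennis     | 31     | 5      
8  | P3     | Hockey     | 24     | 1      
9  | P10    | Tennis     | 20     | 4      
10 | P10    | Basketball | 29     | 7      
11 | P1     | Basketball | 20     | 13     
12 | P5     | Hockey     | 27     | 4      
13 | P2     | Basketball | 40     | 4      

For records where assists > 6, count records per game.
SELECT game, COUNT(*)
FROM scores
WHERE assists > 6
GROUP BY game

Note: WHERE filters rows before grouping.

Result:
  Basketball: 2
  Hockey: 2
  Volleyball: 1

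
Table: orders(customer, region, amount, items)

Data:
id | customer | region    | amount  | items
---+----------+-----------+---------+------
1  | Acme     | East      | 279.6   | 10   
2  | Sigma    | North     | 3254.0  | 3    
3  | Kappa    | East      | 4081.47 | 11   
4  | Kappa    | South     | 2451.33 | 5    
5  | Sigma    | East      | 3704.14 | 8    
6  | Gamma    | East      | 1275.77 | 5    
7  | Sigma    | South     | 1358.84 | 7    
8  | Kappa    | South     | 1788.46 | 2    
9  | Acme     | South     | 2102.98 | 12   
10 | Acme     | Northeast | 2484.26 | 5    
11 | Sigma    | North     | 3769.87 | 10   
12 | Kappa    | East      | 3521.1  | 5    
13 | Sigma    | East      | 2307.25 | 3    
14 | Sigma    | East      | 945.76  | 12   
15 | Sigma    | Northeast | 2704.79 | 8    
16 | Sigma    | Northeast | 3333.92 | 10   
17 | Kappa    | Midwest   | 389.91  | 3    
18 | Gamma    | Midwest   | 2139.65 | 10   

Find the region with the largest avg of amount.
SELECT region, AVG(amount) as val
FROM orders
GROUP BY region
ORDER BY val DESC
LIMIT 1

Result: North with avg(amount) = 3511.94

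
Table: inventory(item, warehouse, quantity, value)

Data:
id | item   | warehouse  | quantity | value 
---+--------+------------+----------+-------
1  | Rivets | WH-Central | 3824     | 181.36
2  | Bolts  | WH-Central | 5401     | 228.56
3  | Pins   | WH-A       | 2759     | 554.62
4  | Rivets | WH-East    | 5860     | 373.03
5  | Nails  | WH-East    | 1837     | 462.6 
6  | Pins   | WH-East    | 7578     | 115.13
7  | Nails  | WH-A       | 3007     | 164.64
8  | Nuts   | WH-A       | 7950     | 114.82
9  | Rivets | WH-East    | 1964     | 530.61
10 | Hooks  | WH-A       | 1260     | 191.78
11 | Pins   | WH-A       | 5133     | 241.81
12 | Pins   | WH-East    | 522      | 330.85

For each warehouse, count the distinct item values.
SELECT warehouse, COUNT(DISTINCT item)
FROM inventory
GROUP BY warehouse

Result:
  WH-A: 4 distinct
  WH-Central: 2 distinct
  WH-East: 3 distinct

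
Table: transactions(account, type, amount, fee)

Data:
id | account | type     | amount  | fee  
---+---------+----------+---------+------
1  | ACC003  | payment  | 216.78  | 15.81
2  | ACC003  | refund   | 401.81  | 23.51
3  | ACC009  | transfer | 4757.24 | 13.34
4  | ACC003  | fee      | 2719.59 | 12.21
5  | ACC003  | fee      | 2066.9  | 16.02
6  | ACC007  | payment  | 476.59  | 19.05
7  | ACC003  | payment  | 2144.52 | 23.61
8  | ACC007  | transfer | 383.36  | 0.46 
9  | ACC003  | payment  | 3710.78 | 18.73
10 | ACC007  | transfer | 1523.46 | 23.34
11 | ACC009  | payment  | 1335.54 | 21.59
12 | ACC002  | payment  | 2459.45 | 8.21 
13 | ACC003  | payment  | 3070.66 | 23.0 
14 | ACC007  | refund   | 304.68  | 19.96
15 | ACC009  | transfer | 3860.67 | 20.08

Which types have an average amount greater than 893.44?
SELECT type, AVG(amount)
FROM transactions
GROUP BY type
HAVING AVG(amount) > 893.44

Result:
  fee: avg=2393.25
  payment: avg=1916.33
  transfer: avg=2631.18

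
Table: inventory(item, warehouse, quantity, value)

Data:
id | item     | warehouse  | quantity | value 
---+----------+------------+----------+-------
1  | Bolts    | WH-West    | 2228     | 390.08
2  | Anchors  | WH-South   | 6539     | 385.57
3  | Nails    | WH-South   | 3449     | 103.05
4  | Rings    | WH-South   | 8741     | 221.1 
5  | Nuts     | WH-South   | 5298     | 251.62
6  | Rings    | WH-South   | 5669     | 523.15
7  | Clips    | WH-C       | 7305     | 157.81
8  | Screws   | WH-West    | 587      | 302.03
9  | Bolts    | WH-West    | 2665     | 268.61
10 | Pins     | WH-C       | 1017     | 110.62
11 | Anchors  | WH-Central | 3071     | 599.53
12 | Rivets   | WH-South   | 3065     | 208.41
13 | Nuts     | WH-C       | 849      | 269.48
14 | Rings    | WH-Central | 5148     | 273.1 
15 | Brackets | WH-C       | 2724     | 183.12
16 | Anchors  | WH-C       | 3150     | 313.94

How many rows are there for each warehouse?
SELECT warehouse, COUNT(*) as count
FROM inventory
GROUP BY warehouse

Result:
  WH-C: 5
  WH-Central: 2
  WH-South: 6
  WH-West: 3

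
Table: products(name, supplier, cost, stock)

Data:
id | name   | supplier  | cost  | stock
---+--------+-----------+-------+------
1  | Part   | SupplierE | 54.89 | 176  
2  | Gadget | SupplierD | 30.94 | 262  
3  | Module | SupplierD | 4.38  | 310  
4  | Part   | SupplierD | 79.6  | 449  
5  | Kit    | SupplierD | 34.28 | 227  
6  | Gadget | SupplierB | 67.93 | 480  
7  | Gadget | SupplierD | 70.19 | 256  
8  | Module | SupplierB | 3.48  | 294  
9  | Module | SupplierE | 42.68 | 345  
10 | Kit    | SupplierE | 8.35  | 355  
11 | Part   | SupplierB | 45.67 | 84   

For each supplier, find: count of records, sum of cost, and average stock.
SELECT supplier,
       COUNT(*) as cnt,
       SUM(cost) as total_cost,
       AVG(stock) as avg_stock
FROM products
GROUP BY supplier

Result:
  SupplierB: 3 records, 117.08 total cost, 286.00 avg stock
  SupplierD: 5 records, 219.39 total cost, 300.80 avg stock
  SupplierE: 3 records, 105.92 total cost, 292.00 avg stock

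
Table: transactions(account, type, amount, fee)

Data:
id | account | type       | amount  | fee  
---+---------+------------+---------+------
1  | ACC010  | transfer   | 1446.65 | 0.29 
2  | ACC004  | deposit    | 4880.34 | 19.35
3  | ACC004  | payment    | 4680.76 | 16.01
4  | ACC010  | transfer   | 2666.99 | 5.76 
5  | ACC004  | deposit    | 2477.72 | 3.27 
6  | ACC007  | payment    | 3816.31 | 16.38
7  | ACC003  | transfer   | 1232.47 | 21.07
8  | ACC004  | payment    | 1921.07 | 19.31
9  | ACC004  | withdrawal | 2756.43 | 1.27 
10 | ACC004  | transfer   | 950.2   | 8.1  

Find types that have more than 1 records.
SELECT type, COUNT(*) as cnt
FROM transactions
GROUP BY type
HAVING COUNT(*) > 1

Result:
  deposit: 2
  payment: 3
  transfer: 4

Note: HAVING filters groups after aggregation, WHERE filters rows before.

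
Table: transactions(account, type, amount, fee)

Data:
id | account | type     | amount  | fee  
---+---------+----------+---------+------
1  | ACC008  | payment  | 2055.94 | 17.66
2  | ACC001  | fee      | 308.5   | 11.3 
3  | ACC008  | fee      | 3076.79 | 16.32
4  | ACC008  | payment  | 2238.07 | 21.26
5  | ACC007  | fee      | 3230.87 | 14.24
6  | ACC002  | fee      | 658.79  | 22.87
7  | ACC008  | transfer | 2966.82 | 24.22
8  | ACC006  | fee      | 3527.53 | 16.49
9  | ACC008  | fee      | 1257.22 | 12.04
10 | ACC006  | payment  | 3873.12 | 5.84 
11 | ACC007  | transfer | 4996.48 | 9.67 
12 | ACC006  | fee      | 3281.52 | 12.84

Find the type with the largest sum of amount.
SELECT type, SUM(amount) as val
FROM transactions
GROUP BY type
ORDER BY val DESC
LIMIT 1

Result: fee with sum(amount) = 15341.22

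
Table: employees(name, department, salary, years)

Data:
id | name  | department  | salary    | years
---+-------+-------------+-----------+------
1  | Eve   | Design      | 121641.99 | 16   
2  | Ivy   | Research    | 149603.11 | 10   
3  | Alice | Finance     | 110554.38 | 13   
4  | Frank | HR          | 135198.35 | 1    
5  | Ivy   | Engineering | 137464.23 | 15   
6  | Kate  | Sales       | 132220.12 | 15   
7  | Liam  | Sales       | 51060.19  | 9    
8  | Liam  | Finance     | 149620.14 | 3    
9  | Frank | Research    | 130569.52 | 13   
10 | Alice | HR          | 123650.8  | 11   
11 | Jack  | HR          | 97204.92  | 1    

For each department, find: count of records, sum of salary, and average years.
SELECT department,
       COUNT(*) as cnt,
       SUM(salary) as total_salary,
       AVG(years) as avg_years
FROM employees
GROUP BY department

Result:
  Design: 1 records, 121641.99 total salary, 16.00 avg years
  Engineering: 1 records, 137464.23 total salary, 15.00 avg years
  Finance: 2 records, 260174.52 total salary, 8.00 avg years
  HR: 3 records, 356054.07 total salary, 4.33 avg years
  Research: 2 records, 280172.63 total salary, 11.50 avg years
  Sales: 2 records, 183280.31 total salary, 12.00 avg years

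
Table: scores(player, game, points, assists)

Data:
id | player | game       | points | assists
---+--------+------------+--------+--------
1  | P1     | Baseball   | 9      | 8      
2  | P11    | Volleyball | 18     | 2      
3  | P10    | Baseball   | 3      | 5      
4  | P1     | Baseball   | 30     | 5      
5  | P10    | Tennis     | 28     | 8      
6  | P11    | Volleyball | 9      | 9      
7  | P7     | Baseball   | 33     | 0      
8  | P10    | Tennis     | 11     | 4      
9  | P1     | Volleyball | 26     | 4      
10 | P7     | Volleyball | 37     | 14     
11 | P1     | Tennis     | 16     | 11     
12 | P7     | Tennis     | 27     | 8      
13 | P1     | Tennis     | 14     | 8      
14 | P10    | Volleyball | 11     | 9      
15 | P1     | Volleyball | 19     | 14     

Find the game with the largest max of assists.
SELECT game, MAX(assists) as val
FROM scores
GROUP BY game
ORDER BY val DESC
LIMIT 1

Result: Volleyball with max(assists) = 14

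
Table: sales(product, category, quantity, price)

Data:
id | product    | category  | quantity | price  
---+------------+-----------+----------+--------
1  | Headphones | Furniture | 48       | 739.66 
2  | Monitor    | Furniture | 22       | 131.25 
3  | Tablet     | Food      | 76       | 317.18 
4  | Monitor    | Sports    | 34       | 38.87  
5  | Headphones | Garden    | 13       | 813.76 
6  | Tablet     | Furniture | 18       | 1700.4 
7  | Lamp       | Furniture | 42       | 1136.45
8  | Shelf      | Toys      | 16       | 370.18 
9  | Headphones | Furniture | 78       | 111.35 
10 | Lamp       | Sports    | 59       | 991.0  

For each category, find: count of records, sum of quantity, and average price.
SELECT category,
       COUNT(*) as cnt,
       SUM(quantity) as total_quantity,
       AVG(price) as avg_price
FROM sales
GROUP BY category

Result:
  Food: 1 records, 76 total quantity, 317.18 avg price
  Furniture: 5 records, 208 total quantity, 763.82 avg price
  Garden: 1 records, 13 total quantity, 813.76 avg price
  Sports: 2 records, 93 total quantity, 514.94 avg price
  Toys: 1 records, 16 total quantity, 370.18 avg price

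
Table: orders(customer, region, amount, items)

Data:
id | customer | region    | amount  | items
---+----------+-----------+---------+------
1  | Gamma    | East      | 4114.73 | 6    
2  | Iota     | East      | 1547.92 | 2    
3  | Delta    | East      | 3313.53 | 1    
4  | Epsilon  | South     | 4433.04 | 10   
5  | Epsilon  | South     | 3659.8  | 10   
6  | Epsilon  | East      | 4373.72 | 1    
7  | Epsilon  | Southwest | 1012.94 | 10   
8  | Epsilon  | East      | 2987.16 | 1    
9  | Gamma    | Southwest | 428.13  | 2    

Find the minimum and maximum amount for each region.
SELECT region, MIN(amount), MAX(amount)
FROM orders
GROUP BY region

Result:
  East: min=1547.92, max=4373.72
  South: min=3659.80, max=4433.04
  Southwest: min=428.13, max=1012.94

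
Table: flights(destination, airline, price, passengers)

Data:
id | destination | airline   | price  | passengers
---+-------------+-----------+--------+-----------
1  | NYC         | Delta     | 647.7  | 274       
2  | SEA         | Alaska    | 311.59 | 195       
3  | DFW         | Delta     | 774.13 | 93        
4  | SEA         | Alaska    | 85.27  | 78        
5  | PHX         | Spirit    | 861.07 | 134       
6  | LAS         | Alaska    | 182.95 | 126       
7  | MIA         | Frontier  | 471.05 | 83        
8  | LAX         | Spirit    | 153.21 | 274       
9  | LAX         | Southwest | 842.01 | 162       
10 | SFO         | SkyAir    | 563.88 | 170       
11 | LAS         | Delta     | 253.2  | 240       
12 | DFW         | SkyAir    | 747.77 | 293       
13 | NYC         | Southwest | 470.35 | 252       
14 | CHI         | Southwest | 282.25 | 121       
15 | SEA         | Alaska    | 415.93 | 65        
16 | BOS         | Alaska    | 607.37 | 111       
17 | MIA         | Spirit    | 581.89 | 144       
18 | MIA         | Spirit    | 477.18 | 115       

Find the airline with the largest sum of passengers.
SELECT airline, SUM(passengers) as val
FROM flights
GROUP BY airline
ORDER BY val DESC
LIMIT 1

Result: Spirit with sum(passengers) = 667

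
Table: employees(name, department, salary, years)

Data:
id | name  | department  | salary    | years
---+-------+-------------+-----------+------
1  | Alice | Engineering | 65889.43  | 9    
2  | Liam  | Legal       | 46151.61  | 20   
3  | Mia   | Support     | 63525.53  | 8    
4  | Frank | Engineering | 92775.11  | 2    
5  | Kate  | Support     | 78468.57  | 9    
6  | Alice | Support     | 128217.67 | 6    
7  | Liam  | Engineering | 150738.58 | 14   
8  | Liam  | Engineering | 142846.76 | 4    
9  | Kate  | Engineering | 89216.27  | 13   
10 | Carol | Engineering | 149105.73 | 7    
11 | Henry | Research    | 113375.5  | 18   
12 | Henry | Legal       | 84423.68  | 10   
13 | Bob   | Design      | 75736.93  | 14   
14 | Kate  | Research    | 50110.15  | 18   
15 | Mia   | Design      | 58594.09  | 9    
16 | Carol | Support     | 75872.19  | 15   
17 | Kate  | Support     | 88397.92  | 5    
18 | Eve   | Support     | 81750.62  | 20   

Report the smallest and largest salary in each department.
SELECT department, MIN(salary), MAX(salary)
FROM employees
GROUP BY department

Result:
  Design: min=58594.09, max=75736.93
  Engineering: min=65889.43, max=150738.58
  Legal: min=46151.61, max=84423.68
  Research: min=50110.15, max=113375.50
  Support: min=63525.53, max=128217.67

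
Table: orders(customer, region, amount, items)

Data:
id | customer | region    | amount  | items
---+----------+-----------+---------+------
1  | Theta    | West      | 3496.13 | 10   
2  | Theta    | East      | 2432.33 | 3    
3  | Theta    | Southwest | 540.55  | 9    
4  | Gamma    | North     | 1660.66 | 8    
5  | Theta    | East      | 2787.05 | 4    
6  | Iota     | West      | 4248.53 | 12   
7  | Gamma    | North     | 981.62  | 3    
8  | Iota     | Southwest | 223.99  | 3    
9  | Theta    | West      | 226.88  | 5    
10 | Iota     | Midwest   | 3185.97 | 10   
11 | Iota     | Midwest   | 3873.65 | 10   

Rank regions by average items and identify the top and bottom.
SELECT region, AVG(items)
FROM orders
GROUP BY region
ORDER BY AVG(items)

All groups:
  East: 3.50
  North: 5.50
  Southwest: 6.00
  West: 9.00
  Midwest: 10.00

Highest: Midwest (10.00)
Lowest: East (3.50)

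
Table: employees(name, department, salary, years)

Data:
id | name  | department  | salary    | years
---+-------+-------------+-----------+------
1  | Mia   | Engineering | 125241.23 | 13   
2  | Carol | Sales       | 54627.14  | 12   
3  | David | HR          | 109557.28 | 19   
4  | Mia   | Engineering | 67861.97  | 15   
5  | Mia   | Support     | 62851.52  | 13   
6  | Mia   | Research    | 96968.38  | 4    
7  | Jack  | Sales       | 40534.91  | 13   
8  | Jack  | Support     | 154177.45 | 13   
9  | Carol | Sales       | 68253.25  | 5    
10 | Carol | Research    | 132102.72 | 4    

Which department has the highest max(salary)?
SELECT department, MAX(salary) as val
FROM employees
GROUP BY department
ORDER BY val DESC
LIMIT 1

Result: Support with max(salary) = 154177.45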